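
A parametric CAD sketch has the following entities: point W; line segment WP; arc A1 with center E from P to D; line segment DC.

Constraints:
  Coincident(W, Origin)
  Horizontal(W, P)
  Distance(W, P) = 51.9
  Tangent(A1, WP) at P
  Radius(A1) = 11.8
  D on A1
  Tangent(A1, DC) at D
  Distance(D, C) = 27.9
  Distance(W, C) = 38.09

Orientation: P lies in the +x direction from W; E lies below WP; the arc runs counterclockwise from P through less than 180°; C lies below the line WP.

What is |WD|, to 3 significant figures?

42.6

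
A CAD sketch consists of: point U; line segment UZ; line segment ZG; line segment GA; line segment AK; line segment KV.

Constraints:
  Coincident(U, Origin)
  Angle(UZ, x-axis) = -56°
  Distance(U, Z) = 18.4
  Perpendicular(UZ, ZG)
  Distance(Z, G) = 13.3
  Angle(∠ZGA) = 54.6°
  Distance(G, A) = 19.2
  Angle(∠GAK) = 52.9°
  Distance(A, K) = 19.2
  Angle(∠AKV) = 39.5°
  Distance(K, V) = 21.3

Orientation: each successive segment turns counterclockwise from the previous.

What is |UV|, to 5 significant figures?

17.119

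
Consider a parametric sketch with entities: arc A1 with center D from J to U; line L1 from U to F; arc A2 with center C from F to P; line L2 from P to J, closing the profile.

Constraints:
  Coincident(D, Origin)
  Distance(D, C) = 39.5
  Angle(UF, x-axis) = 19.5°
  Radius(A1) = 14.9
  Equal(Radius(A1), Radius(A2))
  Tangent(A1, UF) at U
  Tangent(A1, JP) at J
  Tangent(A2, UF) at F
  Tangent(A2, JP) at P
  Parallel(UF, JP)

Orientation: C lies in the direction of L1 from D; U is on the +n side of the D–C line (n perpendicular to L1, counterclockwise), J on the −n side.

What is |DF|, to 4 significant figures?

42.22

Tangency of A1 to both parallel lines with radius 14.9 puts U and J at D ± 14.9·n: U = (-4.974, 14.05), J = (4.974, -14.05). Equal radii place F and P the same way about C: F = C + 14.9·n = (32.26, 27.23), P = C − 14.9·n = (42.21, -0.8600). Then |DF| = |F − D| = 42.22.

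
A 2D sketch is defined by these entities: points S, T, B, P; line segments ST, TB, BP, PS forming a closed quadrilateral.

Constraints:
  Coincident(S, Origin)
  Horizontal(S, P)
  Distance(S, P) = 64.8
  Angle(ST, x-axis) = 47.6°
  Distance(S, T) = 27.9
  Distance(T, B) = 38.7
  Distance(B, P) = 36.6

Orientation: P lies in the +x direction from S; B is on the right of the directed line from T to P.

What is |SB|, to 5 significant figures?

35.540

Checks: |TB| = 38.70 ✓; |BP| = 36.60 ✓.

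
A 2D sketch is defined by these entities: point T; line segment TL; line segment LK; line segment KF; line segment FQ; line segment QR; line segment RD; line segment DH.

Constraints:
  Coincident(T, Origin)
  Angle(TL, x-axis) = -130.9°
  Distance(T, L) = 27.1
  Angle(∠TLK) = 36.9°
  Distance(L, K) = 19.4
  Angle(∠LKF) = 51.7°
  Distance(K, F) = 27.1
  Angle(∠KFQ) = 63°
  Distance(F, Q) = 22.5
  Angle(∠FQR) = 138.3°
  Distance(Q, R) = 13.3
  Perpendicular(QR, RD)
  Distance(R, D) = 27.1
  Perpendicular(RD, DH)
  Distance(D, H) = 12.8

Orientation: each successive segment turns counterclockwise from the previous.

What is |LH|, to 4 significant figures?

20.96

T is at the origin; TL runs at -130.9° with length 27.1, so L = (-17.74, -20.48). ∠TLK = 36.9° gives LK at 12.20° from the x-axis; with |LK| = 19.4, K = (1.218, -16.38). ∠LKF = 51.7° gives KF at 140.5° from the x-axis; with |KF| = 27.1, F = (-19.69, 0.8538). ∠KFQ = 63.0° gives FQ at -102.5° from the x-axis; with |FQ| = 22.5, Q = (-24.56, -21.11). ∠FQR = 138.3° gives QR at -60.80° from the x-axis; with |QR| = 13.3, R = (-18.07, -32.72). QR ⟂ RD, so RD runs at 29.20°; with |RD| = 27.1, D = (5.582, -19.50). RD ⟂ DH, so DH runs at 119.2°; with |DH| = 12.8, H = (-0.6624, -8.328). Then |LH| = |H − L| = 20.96.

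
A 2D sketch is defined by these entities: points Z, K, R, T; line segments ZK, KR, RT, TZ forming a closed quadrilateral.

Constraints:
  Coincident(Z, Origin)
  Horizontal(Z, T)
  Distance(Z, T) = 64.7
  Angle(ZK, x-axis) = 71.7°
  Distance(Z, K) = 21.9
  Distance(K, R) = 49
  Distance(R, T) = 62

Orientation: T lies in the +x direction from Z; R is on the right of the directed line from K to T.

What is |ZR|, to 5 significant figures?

29.685

Z is at the origin; ZT is horizontal with |ZT| = 64.7 and T in +x, so T = (64.7, 0). ZK runs at 71.7° with |ZK| = 21.9, so K = (6.8764, 20.792). R is determined by |KR| = 49.0 and |RT| = 62.0 together: it lies at the intersection of circle(K, 49.0) and circle(T, 62.0). With |KT| = 61.448, the foot of the radical line on KT is 18.983 from K and the perpendicular offset is √(49.0² − 18.983²) = 45.174. Taking the right-of-KT solution: R = (9.4537, -28.140).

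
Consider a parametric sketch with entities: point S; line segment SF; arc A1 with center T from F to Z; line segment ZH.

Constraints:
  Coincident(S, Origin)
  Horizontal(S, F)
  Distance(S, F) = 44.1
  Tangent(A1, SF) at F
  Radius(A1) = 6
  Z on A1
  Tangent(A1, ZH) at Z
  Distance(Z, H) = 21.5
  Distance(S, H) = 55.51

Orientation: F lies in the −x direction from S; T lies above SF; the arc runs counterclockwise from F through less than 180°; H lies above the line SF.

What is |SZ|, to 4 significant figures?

39.62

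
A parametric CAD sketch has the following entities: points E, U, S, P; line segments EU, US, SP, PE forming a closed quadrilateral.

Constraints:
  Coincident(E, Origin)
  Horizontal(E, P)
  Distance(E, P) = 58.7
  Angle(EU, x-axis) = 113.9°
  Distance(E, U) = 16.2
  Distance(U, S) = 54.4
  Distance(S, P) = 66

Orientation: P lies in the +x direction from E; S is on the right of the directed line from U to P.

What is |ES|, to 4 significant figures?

38.67

E is at the origin; E and P share the same y with |EP| = 58.7 and P in +x, so P = (58.7, 0). EU runs at 113.9° with |EU| = 16.2, so U = (-6.563, 14.81). S is determined by |US| = 54.4 and |SP| = 66.0 together: it lies at the intersection of circle(U, 54.4) and circle(P, 66.0). With |UP| = 66.92, the foot of the radical line on UP is 23.03 from U and the perpendicular offset is √(54.4² − 23.03²) = 49.29. Taking the right-of-UP solution: S = (4.985, -38.35).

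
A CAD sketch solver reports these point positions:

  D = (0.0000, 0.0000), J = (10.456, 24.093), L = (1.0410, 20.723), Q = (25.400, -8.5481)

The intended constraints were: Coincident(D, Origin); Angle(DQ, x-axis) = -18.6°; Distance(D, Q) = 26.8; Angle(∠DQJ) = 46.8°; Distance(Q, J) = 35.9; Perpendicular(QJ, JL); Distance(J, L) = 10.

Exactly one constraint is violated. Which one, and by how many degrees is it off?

Perpendicular(QJ, JL) — off by 4.91°.

D = (0.00, 0.00) ✓; DQ at -18.60° ✓; |DQ| = 26.80 ✓; ∠DQJ = 46.80° ✓; |QJ| = 35.90 ✓; ∠(QJ, JL) = 85.09° ✗; |JL| = 10.00 ✓.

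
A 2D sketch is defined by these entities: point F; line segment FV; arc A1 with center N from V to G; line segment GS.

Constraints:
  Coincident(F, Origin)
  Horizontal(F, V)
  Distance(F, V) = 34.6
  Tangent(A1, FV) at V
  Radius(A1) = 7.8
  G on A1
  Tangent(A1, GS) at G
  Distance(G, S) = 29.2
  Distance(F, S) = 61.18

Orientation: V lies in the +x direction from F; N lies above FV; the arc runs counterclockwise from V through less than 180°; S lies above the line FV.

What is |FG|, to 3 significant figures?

42.3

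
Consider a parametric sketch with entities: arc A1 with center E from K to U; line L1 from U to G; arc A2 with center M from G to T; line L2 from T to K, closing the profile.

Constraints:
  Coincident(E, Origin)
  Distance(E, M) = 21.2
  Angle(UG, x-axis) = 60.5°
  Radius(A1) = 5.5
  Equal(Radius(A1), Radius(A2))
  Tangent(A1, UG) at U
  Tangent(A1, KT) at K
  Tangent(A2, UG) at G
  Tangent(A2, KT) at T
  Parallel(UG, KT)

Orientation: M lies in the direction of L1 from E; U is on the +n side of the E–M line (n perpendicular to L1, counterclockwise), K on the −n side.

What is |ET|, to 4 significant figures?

21.90

Tangency of A1 to both parallel lines with radius 5.5 puts U and K at E ± 5.5·n: U = (-4.787, 2.708), K = (4.787, -2.708). Equal radii place G and T the same way about M: G = M + 5.5·n = (5.652, 21.16), T = M − 5.5·n = (15.23, 15.74). Then |ET| = |T − E| = 21.90.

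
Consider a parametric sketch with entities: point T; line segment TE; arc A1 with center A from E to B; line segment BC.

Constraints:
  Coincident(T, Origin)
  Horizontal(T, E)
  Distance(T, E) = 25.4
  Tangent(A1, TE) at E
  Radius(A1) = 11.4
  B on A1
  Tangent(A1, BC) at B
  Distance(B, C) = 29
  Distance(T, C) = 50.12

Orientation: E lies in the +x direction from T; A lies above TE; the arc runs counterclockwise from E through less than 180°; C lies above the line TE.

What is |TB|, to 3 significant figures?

39.2

T is at the origin; TE is horizontal with |TE| = 25.4 and E on the +x side, so E = (25.4, 0.00). Tangency of A1 to TE means the radius AE is perpendicular to TE, so A = E + (0, 11.4) = (25.4, 11.4). Since AB ⟂ BC (tangency), |AC| = √(11.4² + 29.0²) = 31.2 regardless of where B sits on A1. So C lies on both circle(T, 50.12) and circle(A, 31.2); the above-TE intersection is C = (26.5, 42.5). B is the foot of the tangent from C: B = (36.2, 15.2).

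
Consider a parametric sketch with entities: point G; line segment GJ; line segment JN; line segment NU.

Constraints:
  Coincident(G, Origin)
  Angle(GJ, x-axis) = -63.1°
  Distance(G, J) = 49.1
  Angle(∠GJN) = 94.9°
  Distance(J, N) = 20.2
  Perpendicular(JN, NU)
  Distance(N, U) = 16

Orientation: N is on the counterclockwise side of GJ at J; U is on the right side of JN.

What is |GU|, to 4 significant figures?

69.35

∠GJN = 94.9°, so JN runs at -63.1° + (180° − 94.9°) = 22.00° from the x-axis; with |JN| = 20.2, N = J + 20.2·(cos 22.00°, sin 22.00°) = (40.94, -36.22). JN ⟂ NU; with |NU| = 16.0 on the right of JN, U = N + 16.0·(0.3746, -0.9272) = (46.94, -51.06). Then |GU| = |U − G| = 69.35.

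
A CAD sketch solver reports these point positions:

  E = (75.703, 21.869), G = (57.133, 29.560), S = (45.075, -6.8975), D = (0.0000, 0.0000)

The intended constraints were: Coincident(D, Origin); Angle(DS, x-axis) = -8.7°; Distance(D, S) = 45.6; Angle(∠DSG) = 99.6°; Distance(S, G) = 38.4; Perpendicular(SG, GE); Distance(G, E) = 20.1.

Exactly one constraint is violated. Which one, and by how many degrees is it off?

Perpendicular(SG, GE) — off by 4.20°.

D = (0.00, 0.00) ✓; DS at -8.700° ✓; |DS| = 45.60 ✓; ∠DSG = 99.60° ✓; |SG| = 38.40 ✓; ∠(SG, GE) = 94.20° ✗; |GE| = 20.10 ✓.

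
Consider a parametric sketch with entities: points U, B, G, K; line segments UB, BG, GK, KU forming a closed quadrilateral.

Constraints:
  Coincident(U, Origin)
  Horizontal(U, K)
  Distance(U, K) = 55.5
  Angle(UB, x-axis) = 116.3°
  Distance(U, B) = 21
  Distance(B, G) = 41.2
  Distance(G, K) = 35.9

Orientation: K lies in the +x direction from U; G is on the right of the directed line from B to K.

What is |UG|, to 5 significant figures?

22.795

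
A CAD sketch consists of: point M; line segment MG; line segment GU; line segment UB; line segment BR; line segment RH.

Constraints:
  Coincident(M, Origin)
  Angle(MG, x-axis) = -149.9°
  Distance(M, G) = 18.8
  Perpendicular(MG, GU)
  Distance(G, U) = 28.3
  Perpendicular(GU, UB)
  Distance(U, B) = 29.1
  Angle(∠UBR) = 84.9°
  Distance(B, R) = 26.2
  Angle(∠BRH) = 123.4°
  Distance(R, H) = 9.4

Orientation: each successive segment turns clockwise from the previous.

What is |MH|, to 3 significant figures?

2.27

M is at the origin; MG runs at -149.9° with length 18.8, so G = (-16.3, -9.43). The perpendicularity gives GU at right angles to MG, so GU runs at 120°; with |GU| = 28.3, U = (-30.5, 15.1). The perpendicularity gives UB at right angles to GU, so UB runs at 30.1°; with |UB| = 29.1, B = (-5.28, 29.6). ∠UBR = 84.9° gives BR at -65.0° from the x-axis; with |BR| = 26.2, R = (5.79, 5.90). ∠BRH = 123.4° gives RH at -122° from the x-axis; with |RH| = 9.4, H = (0.865, -2.10). Then |MH| = |H − M| = 2.27.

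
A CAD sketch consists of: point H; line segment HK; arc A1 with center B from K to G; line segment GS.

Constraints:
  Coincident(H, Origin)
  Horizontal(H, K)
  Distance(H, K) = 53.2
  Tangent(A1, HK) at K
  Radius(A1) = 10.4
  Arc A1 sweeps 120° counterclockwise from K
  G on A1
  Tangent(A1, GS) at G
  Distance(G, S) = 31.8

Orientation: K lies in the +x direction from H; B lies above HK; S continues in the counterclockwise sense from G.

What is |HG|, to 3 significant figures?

64.1

Tangency of A1 to HK means the radius BK is perpendicular to HK, so B = K + (0, 10.4) = (53.2, 10.4). On A1, K sits at bearing -90° from B; a 120° counterclockwise sweep puts G at bearing 30°, so G = B + 10.4·(cos 30°, sin 30°) = (62.2, 15.6). Then |HG| = |G − H| = 64.1.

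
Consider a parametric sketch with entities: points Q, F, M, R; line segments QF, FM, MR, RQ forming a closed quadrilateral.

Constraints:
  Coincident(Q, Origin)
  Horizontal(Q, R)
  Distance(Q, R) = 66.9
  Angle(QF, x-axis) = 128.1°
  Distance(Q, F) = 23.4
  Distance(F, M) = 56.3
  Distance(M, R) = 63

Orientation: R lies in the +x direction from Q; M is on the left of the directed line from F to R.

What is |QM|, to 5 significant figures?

60.281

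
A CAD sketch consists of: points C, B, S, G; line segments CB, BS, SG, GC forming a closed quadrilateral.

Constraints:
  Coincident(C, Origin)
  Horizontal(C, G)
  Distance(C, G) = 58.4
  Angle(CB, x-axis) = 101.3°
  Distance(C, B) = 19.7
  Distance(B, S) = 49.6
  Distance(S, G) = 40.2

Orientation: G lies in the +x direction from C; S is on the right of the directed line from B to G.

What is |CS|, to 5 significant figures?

32.483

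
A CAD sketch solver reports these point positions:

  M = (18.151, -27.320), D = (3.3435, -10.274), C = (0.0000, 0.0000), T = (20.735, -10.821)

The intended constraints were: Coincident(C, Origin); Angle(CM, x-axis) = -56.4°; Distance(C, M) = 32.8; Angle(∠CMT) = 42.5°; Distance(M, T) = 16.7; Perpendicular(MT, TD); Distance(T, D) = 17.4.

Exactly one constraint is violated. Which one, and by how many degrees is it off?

Perpendicular(MT, TD) — off by 7.10°.

C = (0.00, 0.00) ✓; CM at -56.40° ✓; |CM| = 32.80 ✓; ∠CMT = 42.50° ✓; |MT| = 16.70 ✓; ∠(MT, TD) = 97.10° ✗; |TD| = 17.40 ✓.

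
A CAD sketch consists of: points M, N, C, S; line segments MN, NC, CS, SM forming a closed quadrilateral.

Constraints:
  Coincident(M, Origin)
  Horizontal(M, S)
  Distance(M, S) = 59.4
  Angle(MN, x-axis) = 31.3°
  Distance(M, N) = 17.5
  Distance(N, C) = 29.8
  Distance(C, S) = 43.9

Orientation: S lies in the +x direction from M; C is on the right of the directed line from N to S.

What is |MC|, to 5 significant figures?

28.728

Checks: M = (0.00, 0.00) ✓; |NC| = 29.80 ✓; |CS| = 43.90 ✓.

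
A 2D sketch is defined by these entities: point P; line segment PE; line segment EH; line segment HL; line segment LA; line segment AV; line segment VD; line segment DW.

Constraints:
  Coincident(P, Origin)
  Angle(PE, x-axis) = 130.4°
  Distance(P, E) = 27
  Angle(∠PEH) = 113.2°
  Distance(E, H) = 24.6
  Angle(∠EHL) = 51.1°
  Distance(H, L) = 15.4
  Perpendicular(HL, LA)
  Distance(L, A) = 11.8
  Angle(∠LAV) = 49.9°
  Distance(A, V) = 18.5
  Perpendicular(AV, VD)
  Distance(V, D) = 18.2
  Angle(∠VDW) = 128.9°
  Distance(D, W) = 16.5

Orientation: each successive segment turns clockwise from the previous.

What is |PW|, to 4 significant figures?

28.20

The perpendicularity gives VD at right angles to AV, so VD runs at -15.40°; with |VD| = 18.2, D = (11.61, 36.68). ∠VDW = 128.9° gives DW at -66.50° from the x-axis; with |DW| = 16.5, W = (18.19, 21.55). Then |PW| = |W − P| = 28.20.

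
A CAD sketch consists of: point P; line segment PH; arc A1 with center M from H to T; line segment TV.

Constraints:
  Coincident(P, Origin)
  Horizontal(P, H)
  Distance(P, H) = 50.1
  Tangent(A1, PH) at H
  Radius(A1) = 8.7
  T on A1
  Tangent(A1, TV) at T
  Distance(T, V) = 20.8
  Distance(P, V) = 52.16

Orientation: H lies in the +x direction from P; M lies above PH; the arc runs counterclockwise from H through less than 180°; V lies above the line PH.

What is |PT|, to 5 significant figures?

58.405

P is at the origin; P and H share the same y with |PH| = 50.1 and H on the +x side, so H = (50.100, 0.0000). The tangent condition forces MH to be normal to PH, so M = H + (0, 8.7) = (50.100, 8.7000). Since MT ⟂ TV (tangency), |MV| = √(8.7² + 20.8²) = 22.546 regardless of where T sits on A1. So V lies on both circle(P, 52.16) and circle(M, 22.546); the above-PH intersection is V = (42.677, 29.989). T is the foot of the tangent from V: T = (56.573, 14.512).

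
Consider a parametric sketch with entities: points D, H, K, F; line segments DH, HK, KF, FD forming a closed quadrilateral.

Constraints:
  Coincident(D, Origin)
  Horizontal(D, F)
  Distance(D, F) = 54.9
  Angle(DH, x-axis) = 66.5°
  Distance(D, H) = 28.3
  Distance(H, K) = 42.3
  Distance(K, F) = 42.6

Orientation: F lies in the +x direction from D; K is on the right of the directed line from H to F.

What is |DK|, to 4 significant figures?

22.36

Checks: |HK| = 42.30 ✓; |KF| = 42.60 ✓.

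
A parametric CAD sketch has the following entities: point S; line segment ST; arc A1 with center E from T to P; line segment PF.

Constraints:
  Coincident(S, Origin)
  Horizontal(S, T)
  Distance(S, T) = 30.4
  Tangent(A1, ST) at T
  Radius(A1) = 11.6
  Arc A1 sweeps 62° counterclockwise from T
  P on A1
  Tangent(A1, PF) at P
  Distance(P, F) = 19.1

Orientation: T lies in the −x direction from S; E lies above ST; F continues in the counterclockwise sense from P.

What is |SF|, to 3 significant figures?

25.6

S is at the origin; ST is horizontal with |ST| = 30.4 and T on the −x side, so T = (-30.4, 0.00). The tangent condition forces ET to be normal to ST, so E = T + (0, 11.6) = (-30.4, 11.6). On A1, T sits at bearing -90° from E; a 62° counterclockwise sweep puts P at bearing -28°, so P = E + 11.6·(cos -28°, sin -28°) = (-20.2, 6.15). The tangent condition forces EP to be normal to PF, so PF runs along (−sin -28°, cos -28°); with |PF| = 19.1, F = (-11.2, 23.0). Then |SF| = |F − S| = 25.6.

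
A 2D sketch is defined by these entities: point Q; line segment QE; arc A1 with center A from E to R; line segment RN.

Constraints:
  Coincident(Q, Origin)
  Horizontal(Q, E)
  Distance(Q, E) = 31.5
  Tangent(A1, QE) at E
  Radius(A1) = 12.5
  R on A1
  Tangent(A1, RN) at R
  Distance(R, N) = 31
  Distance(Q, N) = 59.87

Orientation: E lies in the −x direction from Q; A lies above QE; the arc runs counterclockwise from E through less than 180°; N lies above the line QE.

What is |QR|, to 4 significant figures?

29.16

Q is at the origin; QE is horizontal with |QE| = 31.5 and E on the −x side, so E = (-31.50, 0.000). A1 meets QE tangentially, so AE is at right angles to QE, so A = E + (0, 12.5) = (-31.50, 12.50). Since AR ⟂ RN (tangency), |AN| = √(12.5² + 31.0²) = 33.43 regardless of where R sits on A1. So N lies on both circle(Q, 59.87) and circle(A, 33.43); the above-QE intersection is N = (-39.56, 44.94). R is the foot of the tangent from N: R = (-21.38, 19.83).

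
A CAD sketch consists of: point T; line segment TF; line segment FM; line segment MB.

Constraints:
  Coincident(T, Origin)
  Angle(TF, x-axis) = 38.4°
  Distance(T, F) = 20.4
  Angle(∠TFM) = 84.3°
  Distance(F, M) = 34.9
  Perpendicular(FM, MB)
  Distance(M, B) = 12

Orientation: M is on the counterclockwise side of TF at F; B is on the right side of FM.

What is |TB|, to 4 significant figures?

46.09

T is at the origin; TF runs at 38.4° with length 20.4, so F = 20.4·(cos 38.4°, sin 38.4°) = (15.99, 12.67). ∠TFM = 84.3°, so FM runs at 38.4° + (180° − 84.3°) = 134.1° from the x-axis; with |FM| = 34.9, M = F + 34.9·(cos 134.1°, sin 134.1°) = (-8.300, 37.73). FM is perpendicular to MB; with |MB| = 12.0 on the right of FM, B = M + 12.0·(0.7181, 0.6959) = (0.3175, 46.08). Then |TB| = |B − T| = 46.09.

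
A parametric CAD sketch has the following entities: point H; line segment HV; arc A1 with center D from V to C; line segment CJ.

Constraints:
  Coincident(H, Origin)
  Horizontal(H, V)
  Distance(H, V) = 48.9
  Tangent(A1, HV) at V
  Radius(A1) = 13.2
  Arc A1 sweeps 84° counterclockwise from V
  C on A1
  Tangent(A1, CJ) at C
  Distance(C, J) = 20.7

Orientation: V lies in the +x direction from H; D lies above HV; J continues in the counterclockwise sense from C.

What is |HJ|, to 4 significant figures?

71.91

On A1, V sits at bearing -90° from D; an 84° counterclockwise sweep puts C at bearing -6°, so C = D + 13.2·(cos -6°, sin -6°) = (62.03, 11.82). A1 meets CJ tangentially, so DC is at right angles to CJ, so CJ runs along (−sin -6°, cos -6°); with |CJ| = 20.7, J = (64.19, 32.41). Then |HJ| = |J − H| = 71.91.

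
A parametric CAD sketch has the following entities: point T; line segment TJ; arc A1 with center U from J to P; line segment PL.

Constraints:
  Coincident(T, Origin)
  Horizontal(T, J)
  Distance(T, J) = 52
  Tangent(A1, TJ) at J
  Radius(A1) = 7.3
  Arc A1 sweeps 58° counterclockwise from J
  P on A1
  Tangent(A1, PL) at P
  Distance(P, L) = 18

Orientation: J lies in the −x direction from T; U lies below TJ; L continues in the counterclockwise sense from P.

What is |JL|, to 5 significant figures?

24.433

T is at the origin; TJ is horizontal with |TJ| = 52.0 and J on the −x side, so J = (-52.000, 0.0000). The tangent condition forces UJ to be normal to TJ, so U = J + (0, -7.3) = (-52.000, -7.3000). On A1, J sits at bearing 90° from U; a 58° counterclockwise sweep puts P at bearing 148°, so P = U + 7.3·(cos 148°, sin 148°) = (-58.191, -3.4316). A1 meets PL tangentially, so UP is at right angles to PL, so PL runs along (−sin 148°, cos 148°); with |PL| = 18.0, L = (-67.729, -18.696). Then |JL| = |L − J| = 24.433.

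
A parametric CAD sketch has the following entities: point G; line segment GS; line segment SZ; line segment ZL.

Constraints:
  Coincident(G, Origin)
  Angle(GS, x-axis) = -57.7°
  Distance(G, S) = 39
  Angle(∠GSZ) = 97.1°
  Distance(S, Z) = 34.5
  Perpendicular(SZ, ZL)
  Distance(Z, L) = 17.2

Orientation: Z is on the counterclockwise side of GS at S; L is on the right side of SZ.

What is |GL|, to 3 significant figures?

68.3

G is at the origin; GS runs at -57.7° with length 39.0, so S = 39.0·(cos -57.7°, sin -57.7°) = (20.8, -33.0). ∠GSZ = 97.1°, so SZ runs at -57.7° + (180° − 97.1°) = 25.2° from the x-axis; with |SZ| = 34.5, Z = S + 34.5·(cos 25.2°, sin 25.2°) = (52.1, -18.3). SZ is perpendicular to ZL; with |ZL| = 17.2 on the right of SZ, L = Z + 17.2·(0.426, -0.905) = (59.4, -33.8). Then |GL| = |L − G| = 68.3.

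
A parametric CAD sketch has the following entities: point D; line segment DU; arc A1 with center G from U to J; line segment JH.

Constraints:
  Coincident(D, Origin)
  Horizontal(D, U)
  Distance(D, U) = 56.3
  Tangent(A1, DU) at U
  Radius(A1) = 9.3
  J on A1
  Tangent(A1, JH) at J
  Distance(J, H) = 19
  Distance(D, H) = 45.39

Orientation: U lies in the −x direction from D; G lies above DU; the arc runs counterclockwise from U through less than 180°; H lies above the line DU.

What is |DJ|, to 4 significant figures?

48.24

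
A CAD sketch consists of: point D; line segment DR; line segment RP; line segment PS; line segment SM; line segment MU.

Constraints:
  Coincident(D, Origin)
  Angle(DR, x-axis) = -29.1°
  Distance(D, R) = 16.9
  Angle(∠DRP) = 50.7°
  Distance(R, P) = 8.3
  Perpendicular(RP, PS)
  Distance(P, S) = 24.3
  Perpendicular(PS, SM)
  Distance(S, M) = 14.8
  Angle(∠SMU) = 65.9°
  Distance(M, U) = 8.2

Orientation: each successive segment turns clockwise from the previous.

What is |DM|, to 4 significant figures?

20.54

D is at the origin; DR runs at -29.1° with length 16.9, so R = (14.77, -8.219). ∠DRP = 50.7° gives RP at -158.4° from the x-axis; with |RP| = 8.3, P = (7.050, -11.27). RP is perpendicular to PS, so PS runs at 111.6°; with |PS| = 24.3, S = (-1.896, 11.32). The perpendicularity gives SM at right angles to PS, so SM runs at 21.60°; with |SM| = 14.8, M = (11.86, 16.77). Then |DM| = |M − D| = 20.54.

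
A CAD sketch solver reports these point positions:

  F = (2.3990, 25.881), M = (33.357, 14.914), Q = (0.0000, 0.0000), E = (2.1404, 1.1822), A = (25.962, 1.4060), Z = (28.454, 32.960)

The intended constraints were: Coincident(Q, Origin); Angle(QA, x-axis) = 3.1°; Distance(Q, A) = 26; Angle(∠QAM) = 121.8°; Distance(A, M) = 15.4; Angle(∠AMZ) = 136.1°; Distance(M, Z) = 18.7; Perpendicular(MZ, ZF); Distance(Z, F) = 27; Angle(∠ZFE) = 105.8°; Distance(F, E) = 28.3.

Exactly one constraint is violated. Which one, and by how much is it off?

Distance(F, E) = 28.3 — off by 3.60.

Q = (0.00, 0.00) ✓; QA at 3.100° ✓; |QA| = 26.00 ✓; ∠QAM = 121.8° ✓; |AM| = 15.40 ✓; ∠AMZ = 136.1° ✓; |MZ| = 18.70 ✓; ∠(MZ, ZF) = 90.00° ✓; |ZF| = 27.00 ✓; ∠ZFE = 105.8° ✓; |FE| = 24.70 ✗.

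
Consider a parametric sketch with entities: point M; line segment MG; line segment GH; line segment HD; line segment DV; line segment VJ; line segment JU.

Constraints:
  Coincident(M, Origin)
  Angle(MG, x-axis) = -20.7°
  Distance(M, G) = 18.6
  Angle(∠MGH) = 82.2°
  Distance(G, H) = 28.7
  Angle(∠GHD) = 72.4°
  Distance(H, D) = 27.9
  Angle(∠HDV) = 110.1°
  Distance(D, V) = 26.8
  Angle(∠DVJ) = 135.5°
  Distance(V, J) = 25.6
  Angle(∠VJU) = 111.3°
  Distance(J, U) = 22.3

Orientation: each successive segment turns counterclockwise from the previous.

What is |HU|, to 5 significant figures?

47.467

M is at the origin; MG runs at -20.7° with length 18.6, so G = (17.399, -6.5746). ∠MGH = 82.2° gives GH at 77.100° from the x-axis; with |GH| = 28.7, H = (23.807, 21.401). ∠GHD = 72.4° gives HD at -175.30° from the x-axis; with |HD| = 27.9, D = (-3.9996, 19.115). ∠HDV = 110.1° gives DV at -105.40° from the x-axis; with |DV| = 26.8, V = (-11.117, -6.7228). ∠DVJ = 135.5° gives VJ at -60.900° from the x-axis; with |VJ| = 25.6, J = (1.3336, -29.091). ∠VJU = 111.3° gives JU at 7.8000° from the x-axis; with |JU| = 22.3, U = (23.427, -26.065). Then |HU| = |U − H| = 47.467.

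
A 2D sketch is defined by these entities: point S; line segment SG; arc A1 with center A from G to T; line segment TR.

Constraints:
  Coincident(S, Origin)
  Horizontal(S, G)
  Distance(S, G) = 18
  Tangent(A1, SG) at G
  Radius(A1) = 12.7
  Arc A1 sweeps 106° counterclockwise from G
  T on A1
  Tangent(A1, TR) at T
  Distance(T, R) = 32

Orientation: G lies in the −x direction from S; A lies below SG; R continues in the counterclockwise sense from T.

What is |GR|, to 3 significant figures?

47.1

S is at the origin; SG is horizontal with |SG| = 18.0 and G on the −x side, so G = (-18.0, 0.00). Tangency of A1 to SG means the radius AG is perpendicular to SG, so A = G + (0, -12.7) = (-18.0, -12.7). On A1, G sits at bearing 90° from A; a 106° counterclockwise sweep puts T at bearing 196°, so T = A + 12.7·(cos 196°, sin 196°) = (-30.2, -16.2). Tangency of A1 to TR means the radius AT is perpendicular to TR, so TR runs along (−sin 196°, cos 196°); with |TR| = 32.0, R = (-21.4, -47.0). Then |GR| = |R − G| = 47.1.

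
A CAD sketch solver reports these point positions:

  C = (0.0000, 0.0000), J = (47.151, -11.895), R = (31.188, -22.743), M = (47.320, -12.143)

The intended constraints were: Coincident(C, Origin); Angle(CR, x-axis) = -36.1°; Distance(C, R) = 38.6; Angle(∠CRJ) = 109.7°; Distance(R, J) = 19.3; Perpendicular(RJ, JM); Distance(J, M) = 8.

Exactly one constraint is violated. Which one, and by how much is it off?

Distance(J, M) = 8 — off by 7.70.

C = (0.00, 0.00) ✓; CR at -36.10° ✓; |CR| = 38.60 ✓; ∠CRJ = 109.7° ✓; |RJ| = 19.30 ✓; ∠(RJ, JM) = 89.93° ✓; |JM| = 0.3001 ✗.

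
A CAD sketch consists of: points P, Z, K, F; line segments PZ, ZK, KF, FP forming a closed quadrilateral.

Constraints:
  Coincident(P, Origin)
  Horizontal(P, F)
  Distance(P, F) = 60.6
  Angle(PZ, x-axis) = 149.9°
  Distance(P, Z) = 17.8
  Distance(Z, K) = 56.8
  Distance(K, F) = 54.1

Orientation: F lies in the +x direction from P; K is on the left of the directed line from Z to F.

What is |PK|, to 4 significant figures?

52.88

P is at the origin; PF is horizontal with |PF| = 60.6 and F in +x, so F = (60.6, 0). PZ runs at 149.9° with |PZ| = 17.8, so Z = (-15.40, 8.927). K is determined by |ZK| = 56.8 and |KF| = 54.1 together: it lies at the intersection of circle(Z, 56.8) and circle(F, 54.1). With |ZF| = 76.52, the foot of the radical line on ZF is 40.22 from Z and the perpendicular offset is √(56.8² − 40.22²) = 40.11. Taking the left-of-ZF solution: K = (29.22, 44.07).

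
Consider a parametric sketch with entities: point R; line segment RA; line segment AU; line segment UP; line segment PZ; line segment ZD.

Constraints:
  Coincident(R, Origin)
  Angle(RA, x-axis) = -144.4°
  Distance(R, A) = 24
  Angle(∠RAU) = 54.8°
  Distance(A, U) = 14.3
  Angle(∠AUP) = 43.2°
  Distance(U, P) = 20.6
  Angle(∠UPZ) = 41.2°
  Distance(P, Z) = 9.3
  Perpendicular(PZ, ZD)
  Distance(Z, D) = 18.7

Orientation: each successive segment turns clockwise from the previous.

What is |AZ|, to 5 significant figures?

4.8498

∠AUP = 43.2° gives UP at -46.400° from the x-axis; with |UP| = 20.6, P = (-5.4081, -14.589). ∠UPZ = 41.2° gives PZ at 174.80° from the x-axis; with |PZ| = 9.3, Z = (-14.670, -13.746). Then |AZ| = |Z − A| = 4.8498.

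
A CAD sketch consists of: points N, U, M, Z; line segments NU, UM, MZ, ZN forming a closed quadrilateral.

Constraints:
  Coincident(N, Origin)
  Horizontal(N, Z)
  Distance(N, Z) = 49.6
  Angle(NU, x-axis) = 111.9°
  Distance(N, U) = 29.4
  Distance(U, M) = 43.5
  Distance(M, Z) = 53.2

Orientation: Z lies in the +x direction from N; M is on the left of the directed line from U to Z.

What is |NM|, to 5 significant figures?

55.352

Checks: |UM| = 43.50 ✓; |MZ| = 53.20 ✓.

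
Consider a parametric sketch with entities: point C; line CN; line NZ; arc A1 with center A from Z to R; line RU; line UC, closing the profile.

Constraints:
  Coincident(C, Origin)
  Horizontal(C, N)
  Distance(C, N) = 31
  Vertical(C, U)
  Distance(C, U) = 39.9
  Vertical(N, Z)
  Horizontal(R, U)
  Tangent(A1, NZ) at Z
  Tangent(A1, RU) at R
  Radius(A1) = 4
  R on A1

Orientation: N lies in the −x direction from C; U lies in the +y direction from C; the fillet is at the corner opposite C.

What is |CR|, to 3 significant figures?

48.2

C is at the origin; CN is horizontal with |CN| = 31.0 and N on the −x side, so N = (-31.0, 0.00). CU is vertical with |CU| = 39.9 and U on the +y side, so U = (0.00, 39.9). The virtual corner opposite C is at (-31.0, 39.9). Tangency of A1 to NZ means the radius AZ is perpendicular to NZ and tangency of A1 to RU means the radius AR is perpendicular to RU, with radius 4.0, so the center A sits 4.0 in from both sides at A = (-27.0, 35.9). That places the tangent points at Z = (-31.0, 35.9) on NZ and R = (-27.0, 39.9) on RU. Then |CR| = |R − C| = 48.2.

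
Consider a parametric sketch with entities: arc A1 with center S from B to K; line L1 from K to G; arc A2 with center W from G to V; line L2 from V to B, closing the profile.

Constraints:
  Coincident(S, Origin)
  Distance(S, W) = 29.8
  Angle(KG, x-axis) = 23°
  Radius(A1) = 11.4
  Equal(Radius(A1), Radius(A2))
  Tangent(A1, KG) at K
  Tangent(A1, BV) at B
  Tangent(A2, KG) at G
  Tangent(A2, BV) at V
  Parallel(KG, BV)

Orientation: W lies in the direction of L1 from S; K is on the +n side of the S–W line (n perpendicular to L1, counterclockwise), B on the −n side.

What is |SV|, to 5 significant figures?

31.906

Tangency of A1 to both parallel lines with radius 11.4 puts K and B at S ± 11.4·n: K = (-4.4543, 10.494), B = (4.4543, -10.494). Equal radii place G and V the same way about W: G = W + 11.4·n = (22.977, 22.138), V = W − 11.4·n = (31.885, 1.1500). Then |SV| = |V − S| = 31.906.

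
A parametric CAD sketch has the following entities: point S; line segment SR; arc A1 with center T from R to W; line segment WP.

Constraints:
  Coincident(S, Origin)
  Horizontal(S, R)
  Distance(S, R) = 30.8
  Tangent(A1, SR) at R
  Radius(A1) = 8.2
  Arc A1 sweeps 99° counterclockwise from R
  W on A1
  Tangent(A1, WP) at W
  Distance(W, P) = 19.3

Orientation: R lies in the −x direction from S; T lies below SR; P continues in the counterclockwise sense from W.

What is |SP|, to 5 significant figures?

45.850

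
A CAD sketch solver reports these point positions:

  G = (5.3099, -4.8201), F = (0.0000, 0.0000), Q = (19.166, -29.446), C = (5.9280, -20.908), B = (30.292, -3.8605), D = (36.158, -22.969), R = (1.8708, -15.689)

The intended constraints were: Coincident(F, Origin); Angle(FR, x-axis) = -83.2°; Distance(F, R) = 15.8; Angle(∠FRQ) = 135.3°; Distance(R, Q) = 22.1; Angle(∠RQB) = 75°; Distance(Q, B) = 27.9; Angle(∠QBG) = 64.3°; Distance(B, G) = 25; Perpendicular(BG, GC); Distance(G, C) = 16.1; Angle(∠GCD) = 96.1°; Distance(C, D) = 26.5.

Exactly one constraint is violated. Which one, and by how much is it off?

Distance(C, D) = 26.5 — off by 3.80.

F = (0.00, 0.00) ✓; FR at -83.20° ✓; |FR| = 15.80 ✓; ∠FRQ = 135.3° ✓; |RQ| = 22.10 ✓; ∠RQB = 75.00° ✓; |QB| = 27.90 ✓; ∠QBG = 64.30° ✓; |BG| = 25.00 ✓; ∠(BG, GC) = 90.00° ✓; |GC| = 16.10 ✓; ∠GCD = 96.10° ✓; |CD| = 30.30 ✗.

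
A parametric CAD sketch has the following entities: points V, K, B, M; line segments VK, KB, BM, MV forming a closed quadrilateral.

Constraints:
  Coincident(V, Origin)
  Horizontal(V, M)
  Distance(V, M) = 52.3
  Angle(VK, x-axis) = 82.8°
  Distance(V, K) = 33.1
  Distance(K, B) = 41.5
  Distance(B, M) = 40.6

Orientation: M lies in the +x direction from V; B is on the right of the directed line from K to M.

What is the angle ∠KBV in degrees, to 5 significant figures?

46.334°

V is at the origin; V and M share the same y with |VM| = 52.3 and M in +x, so M = (52.3, 0). VK runs at 82.8° with |VK| = 33.1, so K = (4.1485, 32.839). B is determined by |KB| = 41.5 and |BM| = 40.6 together: it lies at the intersection of circle(K, 41.5) and circle(M, 40.6). With |KM| = 58.283, the foot of the radical line on KM is 29.776 from K and the perpendicular offset is √(41.5² − 29.776²) = 28.908. Taking the right-of-KM solution: B = (12.460, -7.8201).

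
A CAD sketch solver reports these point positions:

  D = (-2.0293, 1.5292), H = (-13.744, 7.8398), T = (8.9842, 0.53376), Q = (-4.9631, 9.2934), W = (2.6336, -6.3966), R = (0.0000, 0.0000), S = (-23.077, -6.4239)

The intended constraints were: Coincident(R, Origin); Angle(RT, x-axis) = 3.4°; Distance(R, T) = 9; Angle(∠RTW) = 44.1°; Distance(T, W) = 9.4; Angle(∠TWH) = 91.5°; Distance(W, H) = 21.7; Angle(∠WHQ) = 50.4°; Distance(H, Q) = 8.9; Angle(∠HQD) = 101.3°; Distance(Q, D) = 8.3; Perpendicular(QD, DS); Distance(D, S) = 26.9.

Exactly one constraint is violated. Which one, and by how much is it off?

Distance(D, S) = 26.9 — off by 4.40.

R = (0.00, 0.00) ✓; RT at 3.400° ✓; |RT| = 9.000 ✓; ∠RTW = 44.10° ✓; |TW| = 9.400 ✓; ∠TWH = 91.50° ✓; |WH| = 21.70 ✓; ∠WHQ = 50.40° ✓; |HQ| = 8.900 ✓; ∠HQD = 101.3° ✓; |QD| = 8.300 ✓; ∠(QD, DS) = 90.00° ✓; |DS| = 22.50 ✗.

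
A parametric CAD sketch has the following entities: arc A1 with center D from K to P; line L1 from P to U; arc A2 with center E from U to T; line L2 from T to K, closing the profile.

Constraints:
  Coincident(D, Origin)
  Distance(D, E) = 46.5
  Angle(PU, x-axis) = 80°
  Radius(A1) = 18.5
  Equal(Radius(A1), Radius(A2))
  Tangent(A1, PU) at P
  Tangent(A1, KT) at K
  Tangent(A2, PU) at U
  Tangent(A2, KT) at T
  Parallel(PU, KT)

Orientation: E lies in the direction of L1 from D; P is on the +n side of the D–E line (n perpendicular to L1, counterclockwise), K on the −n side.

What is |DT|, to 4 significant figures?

50.04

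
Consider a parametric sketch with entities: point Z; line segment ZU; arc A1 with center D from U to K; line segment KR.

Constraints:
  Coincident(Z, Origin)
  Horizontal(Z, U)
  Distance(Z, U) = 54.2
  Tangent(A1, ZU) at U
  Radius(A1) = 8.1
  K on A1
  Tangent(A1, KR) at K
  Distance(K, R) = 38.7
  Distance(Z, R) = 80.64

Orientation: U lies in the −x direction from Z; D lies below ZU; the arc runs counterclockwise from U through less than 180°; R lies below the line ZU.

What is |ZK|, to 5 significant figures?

62.670

Checks: |DU| = 8.100 ✓; |DK| = 8.100 ✓; ∠(DK, KR) = 90.00° ✓; |KR| = 38.70 ✓; |ZR| = 80.64 ✓.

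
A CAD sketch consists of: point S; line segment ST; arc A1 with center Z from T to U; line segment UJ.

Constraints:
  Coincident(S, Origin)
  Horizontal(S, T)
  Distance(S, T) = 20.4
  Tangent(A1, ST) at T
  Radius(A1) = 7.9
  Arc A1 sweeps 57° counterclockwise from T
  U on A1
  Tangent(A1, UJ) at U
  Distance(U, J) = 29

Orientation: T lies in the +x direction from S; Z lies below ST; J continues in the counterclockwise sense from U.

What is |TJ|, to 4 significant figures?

35.81

S is at the origin; ST is horizontal with |ST| = 20.4 and T on the +x side, so T = (20.40, 0.000). A1 meets ST tangentially, so ZT is at right angles to ST, so Z = T + (0, -7.9) = (20.40, -7.900). On A1, T sits at bearing 90° from Z; a 57° counterclockwise sweep puts U at bearing 147°, so U = Z + 7.9·(cos 147°, sin 147°) = (13.77, -3.597). A1 meets UJ tangentially, so ZU is at right angles to UJ, so UJ runs along (−sin 147°, cos 147°); with |UJ| = 29.0, J = (-2.020, -27.92). Then |TJ| = |J − T| = 35.81.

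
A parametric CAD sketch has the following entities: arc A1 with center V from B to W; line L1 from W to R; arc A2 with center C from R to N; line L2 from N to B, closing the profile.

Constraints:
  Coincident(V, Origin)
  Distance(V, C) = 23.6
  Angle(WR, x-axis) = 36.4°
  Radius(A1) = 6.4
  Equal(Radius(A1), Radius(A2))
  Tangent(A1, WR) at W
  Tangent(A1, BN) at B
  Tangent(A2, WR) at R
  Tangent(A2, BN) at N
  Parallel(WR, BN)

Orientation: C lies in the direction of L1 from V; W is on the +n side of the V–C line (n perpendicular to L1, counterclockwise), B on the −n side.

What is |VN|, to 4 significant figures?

24.45

The slot axis is L1's direction at 36.4°, so u = (cos 36.4°, sin 36.4°) = (0.8049, 0.5934) and n = (−sin 36.4°, cos 36.4°) = (-0.5934, 0.8049). V is at the origin and C lies 23.6 along u from V, so C = 23.6·u = (19.00, 14.00). Tangency of A1 to both parallel lines with radius 6.4 puts W and B at V ± 6.4·n: W = (-3.798, 5.151), B = (3.798, -5.151). Equal radii place R and N the same way about C: R = C + 6.4·n = (15.20, 19.16), N = C − 6.4·n = (22.79, 8.853). Then |VN| = |N − V| = 24.45.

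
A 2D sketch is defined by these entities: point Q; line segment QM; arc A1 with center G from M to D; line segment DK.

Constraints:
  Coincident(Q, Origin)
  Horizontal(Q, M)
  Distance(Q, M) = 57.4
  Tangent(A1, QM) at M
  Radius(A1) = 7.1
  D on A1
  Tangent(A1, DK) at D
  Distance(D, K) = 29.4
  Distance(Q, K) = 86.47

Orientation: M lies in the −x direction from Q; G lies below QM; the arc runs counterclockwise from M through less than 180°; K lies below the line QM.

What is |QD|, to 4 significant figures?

62.34

Checks: |QM| = 57.40 ✓; |GD| = 7.100 ✓; ∠(GD, DK) = 90.00° ✓; |DK| = 29.40 ✓; |QK| = 86.47 ✓.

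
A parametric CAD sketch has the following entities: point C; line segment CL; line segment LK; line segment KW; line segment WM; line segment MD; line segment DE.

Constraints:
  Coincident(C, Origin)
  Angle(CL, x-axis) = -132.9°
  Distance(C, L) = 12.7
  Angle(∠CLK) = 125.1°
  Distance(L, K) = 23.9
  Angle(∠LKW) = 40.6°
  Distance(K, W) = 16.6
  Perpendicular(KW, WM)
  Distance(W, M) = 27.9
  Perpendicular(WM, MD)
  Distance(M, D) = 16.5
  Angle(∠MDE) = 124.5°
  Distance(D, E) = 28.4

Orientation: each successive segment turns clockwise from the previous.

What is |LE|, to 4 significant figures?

35.88

C is at the origin; CL runs at -132.9° with length 12.7, so L = (-8.645, -9.303). ∠CLK = 125.1° gives LK at 172.2° from the x-axis; with |LK| = 23.9, K = (-32.32, -6.060). ∠LKW = 40.6° gives KW at 32.80° from the x-axis; with |KW| = 16.6, W = (-18.37, 2.933). The perpendicularity gives WM at right angles to KW, so WM runs at -57.20°; with |WM| = 27.9, M = (-3.257, -20.52). The perpendicularity gives MD at right angles to WM, so MD runs at -147.2°; with |MD| = 16.5, D = (-17.13, -29.46). ∠MDE = 124.5° gives DE at 157.3° from the x-axis; with |DE| = 28.4, E = (-43.33, -18.50). Then |LE| = |E − L| = 35.88.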